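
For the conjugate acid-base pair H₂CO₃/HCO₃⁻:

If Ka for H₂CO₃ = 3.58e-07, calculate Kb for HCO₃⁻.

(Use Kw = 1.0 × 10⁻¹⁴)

For a conjugate pair Ka × Kb = Kw, so Kb = Kw/Ka = 1.0 × 10⁻¹⁴ / 3.58e-07 = 2.79e-08.

K_b = 2.79e-08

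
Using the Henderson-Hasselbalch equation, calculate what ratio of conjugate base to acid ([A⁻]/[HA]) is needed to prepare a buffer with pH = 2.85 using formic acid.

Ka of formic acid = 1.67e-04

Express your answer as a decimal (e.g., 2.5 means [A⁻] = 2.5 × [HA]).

pKa = -log(1.67e-04) = 3.7773. pH = pKa + log([A⁻]/[HA]), so log([A⁻]/[HA]) = pH − pKa = 2.85 − 3.7773 = -0.9273. [A⁻]/[HA] = 10^(-0.9273) = 0.118

[A⁻]/[HA] = 0.118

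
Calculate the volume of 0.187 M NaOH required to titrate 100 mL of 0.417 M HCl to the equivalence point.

At equivalence: moles acid = moles base. moles HCl = 0.417 × 100/1000 = 0.0417 mol. V_base = moles / 0.187 × 1000 = 223.0 mL.

V_{base} = 223.0 mL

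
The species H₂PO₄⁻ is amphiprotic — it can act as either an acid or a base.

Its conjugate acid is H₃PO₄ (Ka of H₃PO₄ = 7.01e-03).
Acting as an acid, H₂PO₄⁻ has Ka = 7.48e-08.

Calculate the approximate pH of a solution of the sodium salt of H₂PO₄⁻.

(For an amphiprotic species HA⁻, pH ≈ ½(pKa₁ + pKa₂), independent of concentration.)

pKa₁ = -log(7.01e-03) = 2.15; pKa₂ = -log(7.48e-08) = 7.13. For an amphiprotic species, pH ≈ ½(pKa₁ + pKa₂) = ½(2.15 + 7.13) = 4.64.

pH = 4.64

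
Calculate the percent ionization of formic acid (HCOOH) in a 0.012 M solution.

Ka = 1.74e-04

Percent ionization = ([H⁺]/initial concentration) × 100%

Using Ka equilibrium: x² + Ka×x - Ka×C = 0. Solving: [H⁺] = 1.3606e-03. Percent = (1.3606e-03/0.012) × 100

Percent ionization = 11.3%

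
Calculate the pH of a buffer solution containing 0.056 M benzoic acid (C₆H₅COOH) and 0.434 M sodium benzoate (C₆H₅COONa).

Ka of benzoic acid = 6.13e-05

pKa = -log(6.13e-05) = 4.21. pH = pKa + log([A⁻]/[HA]) = 4.21 + log(0.434/0.056)

pH = 5.10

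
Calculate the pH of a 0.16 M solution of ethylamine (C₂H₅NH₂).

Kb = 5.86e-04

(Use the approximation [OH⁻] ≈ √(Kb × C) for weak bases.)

[OH⁻] = √(Kb × C) = √(5.86e-04 × 0.16) = 9.6830e-03. pOH = 2.01, pH = 14 - pOH

pH = 11.99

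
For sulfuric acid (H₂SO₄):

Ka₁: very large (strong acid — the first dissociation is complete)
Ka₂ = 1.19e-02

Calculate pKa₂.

pKa₂ = -log(Ka₂) = -log(1.19e-02) = 1.92.

pK_{a2} = 1.92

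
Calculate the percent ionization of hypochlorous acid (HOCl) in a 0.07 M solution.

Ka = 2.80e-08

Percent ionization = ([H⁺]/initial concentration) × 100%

Using Ka equilibrium: x² + Ka×x - Ka×C = 0. Solving: [H⁺] = 4.4258e-05. Percent = (4.4258e-05/0.07) × 100

Percent ionization = 0.0632%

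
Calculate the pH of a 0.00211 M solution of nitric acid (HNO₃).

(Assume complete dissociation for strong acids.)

[H⁺] = 0.00211 M for strong acid. pH = -log[H⁺] = -log(0.00211)

pH = 2.68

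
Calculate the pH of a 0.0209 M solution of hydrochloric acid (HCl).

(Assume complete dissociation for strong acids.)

[H⁺] = 0.0209 M for strong acid. pH = -log[H⁺] = -log(0.0209)

pH = 1.68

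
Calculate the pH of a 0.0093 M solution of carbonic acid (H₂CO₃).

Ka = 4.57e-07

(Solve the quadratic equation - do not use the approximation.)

x² + Ka×x - Ka×C = 0. Using quadratic formula: [H⁺] = 6.4965e-05

pH = 4.19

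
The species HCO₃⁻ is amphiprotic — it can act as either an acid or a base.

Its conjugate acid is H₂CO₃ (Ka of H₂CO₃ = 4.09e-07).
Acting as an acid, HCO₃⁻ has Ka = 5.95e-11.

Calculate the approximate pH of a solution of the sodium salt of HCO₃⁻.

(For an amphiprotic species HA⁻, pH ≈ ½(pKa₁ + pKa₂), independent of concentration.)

pKa₁ = -log(4.09e-07) = 6.39; pKa₂ = -log(5.95e-11) = 10.23. For an amphiprotic species, pH ≈ ½(pKa₁ + pKa₂) = ½(6.39 + 10.23) = 8.31.

pH = 8.31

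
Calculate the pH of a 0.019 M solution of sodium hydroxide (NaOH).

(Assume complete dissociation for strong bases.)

[OH⁻] = 0.019 M for strong base. pOH = -log[OH⁻] = 1.72, pH = 14 - pOH

pH = 12.28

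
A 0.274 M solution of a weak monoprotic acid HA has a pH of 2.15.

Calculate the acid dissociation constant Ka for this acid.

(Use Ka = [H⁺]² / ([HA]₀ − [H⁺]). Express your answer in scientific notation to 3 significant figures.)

[H⁺] = 10^(−pH) = 10^(−2.15) = 7.079e-03 M. For HA ⇌ H⁺ + A⁻, Ka = [H⁺][A⁻]/[HA] = [H⁺]² / ([HA]₀ − [H⁺]) = (7.079e-03)² / (0.274 − 7.079e-03) = 1.88e-04.

K_a = 1.88e-04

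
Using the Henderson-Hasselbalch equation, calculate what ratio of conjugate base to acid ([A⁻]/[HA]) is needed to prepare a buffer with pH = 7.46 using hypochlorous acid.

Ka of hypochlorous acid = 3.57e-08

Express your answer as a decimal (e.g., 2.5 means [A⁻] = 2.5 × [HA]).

pKa = -log(3.57e-08) = 7.4473. pH = pKa + log([A⁻]/[HA]), so log([A⁻]/[HA]) = pH − pKa = 7.46 − 7.4473 = 0.0127. [A⁻]/[HA] = 10^(0.0127) = 1.03

[A⁻]/[HA] = 1.03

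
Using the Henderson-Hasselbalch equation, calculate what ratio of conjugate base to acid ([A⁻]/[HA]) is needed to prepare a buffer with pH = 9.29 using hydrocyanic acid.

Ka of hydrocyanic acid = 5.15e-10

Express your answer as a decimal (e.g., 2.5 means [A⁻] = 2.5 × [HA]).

pKa = -log(5.15e-10) = 9.2882. pH = pKa + log([A⁻]/[HA]), so log([A⁻]/[HA]) = pH − pKa = 9.29 − 9.2882 = 0.0018. [A⁻]/[HA] = 10^(0.0018) = 1.00

[A⁻]/[HA] = 1.00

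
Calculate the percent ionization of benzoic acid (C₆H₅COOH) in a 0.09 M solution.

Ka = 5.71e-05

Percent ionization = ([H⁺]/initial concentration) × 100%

Using Ka equilibrium: x² + Ka×x - Ka×C = 0. Solving: [H⁺] = 2.2386e-03. Percent = (2.2386e-03/0.09) × 100

Percent ionization = 2.49%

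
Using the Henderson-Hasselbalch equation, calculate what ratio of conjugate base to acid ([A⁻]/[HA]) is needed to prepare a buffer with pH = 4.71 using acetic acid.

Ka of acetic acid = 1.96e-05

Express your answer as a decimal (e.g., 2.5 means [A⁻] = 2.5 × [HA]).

pKa = -log(1.96e-05) = 4.7077. pH = pKa + log([A⁻]/[HA]), so log([A⁻]/[HA]) = pH − pKa = 4.71 − 4.7077 = 0.0023. [A⁻]/[HA] = 10^(0.0023) = 1.01

[A⁻]/[HA] = 1.01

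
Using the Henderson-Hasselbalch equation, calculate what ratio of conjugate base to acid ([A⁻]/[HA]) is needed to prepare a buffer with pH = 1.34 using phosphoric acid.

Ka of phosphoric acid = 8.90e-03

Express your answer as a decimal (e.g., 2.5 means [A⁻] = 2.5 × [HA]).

pKa = -log(8.90e-03) = 2.0506. pH = pKa + log([A⁻]/[HA]), so log([A⁻]/[HA]) = pH − pKa = 1.34 − 2.0506 = -0.7106. [A⁻]/[HA] = 10^(-0.7106) = 0.195

[A⁻]/[HA] = 0.195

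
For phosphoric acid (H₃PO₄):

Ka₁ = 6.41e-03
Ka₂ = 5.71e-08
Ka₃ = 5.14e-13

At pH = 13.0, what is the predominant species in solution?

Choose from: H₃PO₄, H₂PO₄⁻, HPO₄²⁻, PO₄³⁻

pKa₁ = 2.19, pKa₂ = 7.24, pKa₃ = 12.29. For a polyprotic acid the predominant species crosses at each pKa: below pKa_n the protonated form dominates, above it the deprotonated form does. At pH = 13.0, the predominant species is PO₄³⁻.

PO₄³⁻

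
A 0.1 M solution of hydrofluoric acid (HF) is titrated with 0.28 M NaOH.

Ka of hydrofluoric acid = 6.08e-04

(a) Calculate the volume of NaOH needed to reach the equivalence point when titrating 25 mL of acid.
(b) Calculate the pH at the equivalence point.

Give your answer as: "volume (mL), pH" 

moles acid = 0.1 × 25/1000 = 0.0025 mol; V_base = moles/0.28 × 1000 = 8.9 mL. At equivalence only the conjugate base is present: [A⁻] = 0.0025/0.034 = 7.3684e-02 M. Kb = Kw/Ka = 1.64e-11; [OH⁻] = √(Kb × [A⁻]) = 1.1009e-06; pOH = 5.96; pH = 14 - pOH = 8.04.

V = 8.9 mL, pH = 8.04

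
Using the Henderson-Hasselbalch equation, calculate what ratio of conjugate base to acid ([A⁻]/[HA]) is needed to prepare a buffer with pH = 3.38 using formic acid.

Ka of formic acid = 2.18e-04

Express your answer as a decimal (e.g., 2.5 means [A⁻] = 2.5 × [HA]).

pKa = -log(2.18e-04) = 3.6615. pH = pKa + log([A⁻]/[HA]), so log([A⁻]/[HA]) = pH − pKa = 3.38 − 3.6615 = -0.2815. [A⁻]/[HA] = 10^(-0.2815) = 0.523

[A⁻]/[HA] = 0.523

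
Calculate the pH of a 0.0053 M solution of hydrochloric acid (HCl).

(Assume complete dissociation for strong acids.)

[H⁺] = 0.0053 M for strong acid. pH = -log[H⁺] = -log(0.0053)

pH = 2.28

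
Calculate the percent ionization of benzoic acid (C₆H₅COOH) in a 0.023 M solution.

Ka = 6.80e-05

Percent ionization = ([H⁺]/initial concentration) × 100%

Using Ka equilibrium: x² + Ka×x - Ka×C = 0. Solving: [H⁺] = 1.2171e-03. Percent = (1.2171e-03/0.023) × 100

Percent ionization = 5.29%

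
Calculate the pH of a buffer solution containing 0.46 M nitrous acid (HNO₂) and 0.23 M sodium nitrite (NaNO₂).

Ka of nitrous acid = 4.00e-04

pKa = -log(4.00e-04) = 3.40. pH = pKa + log([A⁻]/[HA]) = 3.40 + log(0.23/0.46)

pH = 3.10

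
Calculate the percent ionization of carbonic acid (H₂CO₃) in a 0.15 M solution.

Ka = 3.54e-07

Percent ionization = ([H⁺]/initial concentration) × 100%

Using Ka equilibrium: x² + Ka×x - Ka×C = 0. Solving: [H⁺] = 2.3026e-04. Percent = (2.3026e-04/0.15) × 100

Percent ionization = 0.154%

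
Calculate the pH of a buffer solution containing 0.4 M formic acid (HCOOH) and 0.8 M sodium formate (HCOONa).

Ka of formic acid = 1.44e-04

pKa = -log(1.44e-04) = 3.84. pH = pKa + log([A⁻]/[HA]) = 3.84 + log(0.8/0.4)

pH = 4.14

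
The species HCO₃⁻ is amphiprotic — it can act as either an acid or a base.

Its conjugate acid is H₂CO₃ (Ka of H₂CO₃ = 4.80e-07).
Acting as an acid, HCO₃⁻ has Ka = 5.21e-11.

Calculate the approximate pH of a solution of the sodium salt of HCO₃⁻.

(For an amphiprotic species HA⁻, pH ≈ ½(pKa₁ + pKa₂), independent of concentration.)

pKa₁ = -log(4.80e-07) = 6.32; pKa₂ = -log(5.21e-11) = 10.28. For an amphiprotic species, pH ≈ ½(pKa₁ + pKa₂) = ½(6.32 + 10.28) = 8.30.

pH = 8.30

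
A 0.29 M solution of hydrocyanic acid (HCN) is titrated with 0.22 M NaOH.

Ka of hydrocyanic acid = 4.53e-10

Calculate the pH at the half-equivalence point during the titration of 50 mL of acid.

At half-equivalence [HA] = [A⁻], so Henderson-Hasselbalch gives pH = pKa = -log(4.53e-10) = 9.34.

pH = pKa = 9.34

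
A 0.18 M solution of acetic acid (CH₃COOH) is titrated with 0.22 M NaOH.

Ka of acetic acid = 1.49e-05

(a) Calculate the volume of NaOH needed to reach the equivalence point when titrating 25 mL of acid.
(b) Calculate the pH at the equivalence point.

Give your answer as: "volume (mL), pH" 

moles acid = 0.18 × 25/1000 = 0.0045 mol; V_base = moles/0.22 × 1000 = 20.5 mL. At equivalence only the conjugate base is present: [A⁻] = 0.0045/0.045 = 9.9000e-02 M. Kb = Kw/Ka = 6.71e-10; [OH⁻] = √(Kb × [A⁻]) = 8.1513e-06; pOH = 5.09; pH = 14 - pOH = 8.91.

V = 20.5 mL, pH = 8.91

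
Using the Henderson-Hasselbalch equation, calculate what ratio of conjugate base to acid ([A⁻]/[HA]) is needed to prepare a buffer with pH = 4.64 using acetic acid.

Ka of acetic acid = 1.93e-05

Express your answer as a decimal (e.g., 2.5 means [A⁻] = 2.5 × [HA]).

pKa = -log(1.93e-05) = 4.7144. pH = pKa + log([A⁻]/[HA]), so log([A⁻]/[HA]) = pH − pKa = 4.64 − 4.7144 = -0.0744. [A⁻]/[HA] = 10^(-0.0744) = 0.842

[A⁻]/[HA] = 0.842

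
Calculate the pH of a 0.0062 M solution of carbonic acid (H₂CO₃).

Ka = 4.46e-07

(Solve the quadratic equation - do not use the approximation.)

x² + Ka×x - Ka×C = 0. Using quadratic formula: [H⁺] = 5.2363e-05

pH = 4.28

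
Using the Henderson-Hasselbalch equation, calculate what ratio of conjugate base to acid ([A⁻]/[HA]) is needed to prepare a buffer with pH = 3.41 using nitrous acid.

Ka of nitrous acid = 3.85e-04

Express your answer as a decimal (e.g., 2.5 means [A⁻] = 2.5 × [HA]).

pKa = -log(3.85e-04) = 3.4145. pH = pKa + log([A⁻]/[HA]), so log([A⁻]/[HA]) = pH − pKa = 3.41 − 3.4145 = -0.0045. [A⁻]/[HA] = 10^(-0.0045) = 0.990

[A⁻]/[HA] = 0.990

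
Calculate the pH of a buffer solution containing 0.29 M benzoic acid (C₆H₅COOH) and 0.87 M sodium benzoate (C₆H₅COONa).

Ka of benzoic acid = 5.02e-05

pKa = -log(5.02e-05) = 4.30. pH = pKa + log([A⁻]/[HA]) = 4.30 + log(0.87/0.29)

pH = 4.78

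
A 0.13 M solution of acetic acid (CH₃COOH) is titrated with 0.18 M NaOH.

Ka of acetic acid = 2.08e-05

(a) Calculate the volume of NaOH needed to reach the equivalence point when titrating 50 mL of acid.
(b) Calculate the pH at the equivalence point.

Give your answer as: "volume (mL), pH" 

moles acid = 0.13 × 50/1000 = 0.0065 mol; V_base = moles/0.18 × 1000 = 36.1 mL. At equivalence only the conjugate base is present: [A⁻] = 0.0065/0.086 = 7.5484e-02 M. Kb = Kw/Ka = 4.81e-10; [OH⁻] = √(Kb × [A⁻]) = 6.0241e-06; pOH = 5.22; pH = 14 - pOH = 8.78.

V = 36.1 mL, pH = 8.78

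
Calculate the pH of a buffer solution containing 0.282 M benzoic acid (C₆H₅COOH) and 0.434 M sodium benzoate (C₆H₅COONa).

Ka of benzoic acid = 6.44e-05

pKa = -log(6.44e-05) = 4.19. pH = pKa + log([A⁻]/[HA]) = 4.19 + log(0.434/0.282)

pH = 4.38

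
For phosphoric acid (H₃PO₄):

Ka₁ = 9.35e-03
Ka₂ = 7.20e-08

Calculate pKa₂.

pKa₂ = -log(Ka₂) = -log(7.20e-08) = 7.14.

pK_{a2} = 7.14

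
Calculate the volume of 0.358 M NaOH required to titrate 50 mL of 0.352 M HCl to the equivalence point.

At equivalence: moles acid = moles base. moles HCl = 0.352 × 50/1000 = 0.0176 mol. V_base = moles / 0.358 × 1000 = 49.2 mL.

V_{base} = 49.2 mL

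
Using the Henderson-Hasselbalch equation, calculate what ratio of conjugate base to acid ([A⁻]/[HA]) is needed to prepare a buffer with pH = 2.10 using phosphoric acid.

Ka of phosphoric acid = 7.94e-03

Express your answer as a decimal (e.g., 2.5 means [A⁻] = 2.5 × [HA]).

pKa = -log(7.94e-03) = 2.1002. pH = pKa + log([A⁻]/[HA]), so log([A⁻]/[HA]) = pH − pKa = 2.10 − 2.1002 = -0.0002. [A⁻]/[HA] = 10^(-0.0002) = 1.00

[A⁻]/[HA] = 1.00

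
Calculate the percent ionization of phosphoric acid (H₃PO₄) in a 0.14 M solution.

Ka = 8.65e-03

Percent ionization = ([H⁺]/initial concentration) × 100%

Using Ka equilibrium: x² + Ka×x - Ka×C = 0. Solving: [H⁺] = 3.0742e-02. Percent = (3.0742e-02/0.14) × 100

Percent ionization = 22%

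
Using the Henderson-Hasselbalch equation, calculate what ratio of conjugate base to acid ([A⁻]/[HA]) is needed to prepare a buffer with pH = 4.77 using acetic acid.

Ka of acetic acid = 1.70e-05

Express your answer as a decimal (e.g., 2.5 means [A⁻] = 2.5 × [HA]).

pKa = -log(1.70e-05) = 4.7696. pH = pKa + log([A⁻]/[HA]), so log([A⁻]/[HA]) = pH − pKa = 4.77 − 4.7696 = 0.0004. [A⁻]/[HA] = 10^(0.0004) = 1.00

[A⁻]/[HA] = 1.00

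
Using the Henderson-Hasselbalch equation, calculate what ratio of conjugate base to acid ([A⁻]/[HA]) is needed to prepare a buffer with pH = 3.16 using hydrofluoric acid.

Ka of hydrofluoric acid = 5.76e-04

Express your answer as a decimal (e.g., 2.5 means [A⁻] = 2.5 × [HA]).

pKa = -log(5.76e-04) = 3.2396. pH = pKa + log([A⁻]/[HA]), so log([A⁻]/[HA]) = pH − pKa = 3.16 − 3.2396 = -0.0796. [A⁻]/[HA] = 10^(-0.0796) = 0.833

[A⁻]/[HA] = 0.833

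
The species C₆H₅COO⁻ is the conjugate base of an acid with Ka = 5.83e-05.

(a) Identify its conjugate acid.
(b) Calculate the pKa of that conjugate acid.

(a) The conjugate acid is formed by adding one H⁺ to C₆H₅COO⁻, giving C₆H₅COOH. (b) pKa = -log(Ka) = -log(5.83e-05) = 4.23.

Conjugate acid: C₆H₅COOH; pK_a = 4.23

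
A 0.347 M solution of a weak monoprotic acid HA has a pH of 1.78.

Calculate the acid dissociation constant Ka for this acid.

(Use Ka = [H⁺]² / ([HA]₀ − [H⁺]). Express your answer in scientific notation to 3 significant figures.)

[H⁺] = 10^(−pH) = 10^(−1.78) = 1.660e-02 M. For HA ⇌ H⁺ + A⁻, Ka = [H⁺][A⁻]/[HA] = [H⁺]² / ([HA]₀ − [H⁺]) = (1.660e-02)² / (0.347 − 1.660e-02) = 8.34e-04.

K_a = 8.34e-04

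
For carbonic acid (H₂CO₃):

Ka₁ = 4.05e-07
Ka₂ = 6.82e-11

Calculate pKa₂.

pKa₂ = -log(Ka₂) = -log(6.82e-11) = 10.17.

pK_{a2} = 10.17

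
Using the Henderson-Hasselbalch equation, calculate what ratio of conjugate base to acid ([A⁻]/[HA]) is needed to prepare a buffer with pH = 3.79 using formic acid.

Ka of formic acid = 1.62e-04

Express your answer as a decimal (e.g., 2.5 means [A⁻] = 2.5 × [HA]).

pKa = -log(1.62e-04) = 3.7905. pH = pKa + log([A⁻]/[HA]), so log([A⁻]/[HA]) = pH − pKa = 3.79 − 3.7905 = -0.0005. [A⁻]/[HA] = 10^(-0.0005) = 0.999

[A⁻]/[HA] = 0.999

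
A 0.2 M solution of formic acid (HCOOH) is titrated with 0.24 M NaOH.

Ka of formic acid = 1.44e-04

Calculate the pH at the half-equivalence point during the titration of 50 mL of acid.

At half-equivalence [HA] = [A⁻], so Henderson-Hasselbalch gives pH = pKa = -log(1.44e-04) = 3.84.

pH = pKa = 3.84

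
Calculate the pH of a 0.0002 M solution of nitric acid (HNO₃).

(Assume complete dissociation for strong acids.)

[H⁺] = 0.0002 M for strong acid. pH = -log[H⁺] = -log(0.0002)

pH = 3.70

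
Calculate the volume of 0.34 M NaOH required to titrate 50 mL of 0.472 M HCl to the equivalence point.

At equivalence: moles acid = moles base. moles HCl = 0.472 × 50/1000 = 0.0236 mol. V_base = moles / 0.34 × 1000 = 69.4 mL.

V_{base} = 69.4 mL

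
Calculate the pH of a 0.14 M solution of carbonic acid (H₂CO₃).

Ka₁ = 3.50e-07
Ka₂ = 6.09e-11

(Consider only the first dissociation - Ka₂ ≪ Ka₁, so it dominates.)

First dissociation dominates. From Ka₁ = [H⁺][HA⁻]/[H₂A], x² + Ka₁·x − Ka₁·C = 0 with C = 0.14 M and Ka₁ = 3.50e-07. Solving: [H⁺] = (−Ka₁ + √(Ka₁² + 4·Ka₁·C)) / 2 = 2.2118e-04 M. pH = -log(2.2118e-04) = 3.66.

pH = 3.66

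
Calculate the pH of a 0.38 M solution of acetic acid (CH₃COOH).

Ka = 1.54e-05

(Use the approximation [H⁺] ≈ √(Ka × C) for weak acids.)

[H⁺] = √(Ka × C) = √(1.54e-05 × 0.38) = 2.4191e-03. pH = -log(2.4191e-03)

pH = 2.62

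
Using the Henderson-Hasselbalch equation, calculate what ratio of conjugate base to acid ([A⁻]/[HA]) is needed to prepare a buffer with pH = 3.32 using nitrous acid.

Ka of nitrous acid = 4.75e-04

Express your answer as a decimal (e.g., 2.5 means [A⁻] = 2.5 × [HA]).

pKa = -log(4.75e-04) = 3.3233. pH = pKa + log([A⁻]/[HA]), so log([A⁻]/[HA]) = pH − pKa = 3.32 − 3.3233 = -0.0033. [A⁻]/[HA] = 10^(-0.0033) = 0.992

[A⁻]/[HA] = 0.992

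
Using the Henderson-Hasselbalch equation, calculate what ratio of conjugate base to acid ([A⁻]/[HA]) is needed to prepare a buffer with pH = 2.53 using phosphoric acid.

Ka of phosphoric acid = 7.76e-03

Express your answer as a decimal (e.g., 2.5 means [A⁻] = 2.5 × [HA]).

pKa = -log(7.76e-03) = 2.1101. pH = pKa + log([A⁻]/[HA]), so log([A⁻]/[HA]) = pH − pKa = 2.53 − 2.1101 = 0.4199. [A⁻]/[HA] = 10^(0.4199) = 2.63

[A⁻]/[HA] = 2.63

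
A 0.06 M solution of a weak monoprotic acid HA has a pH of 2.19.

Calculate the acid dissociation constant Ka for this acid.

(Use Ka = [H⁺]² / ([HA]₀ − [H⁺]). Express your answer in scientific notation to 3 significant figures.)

[H⁺] = 10^(−pH) = 10^(−2.19) = 6.457e-03 M. For HA ⇌ H⁺ + A⁻, Ka = [H⁺][A⁻]/[HA] = [H⁺]² / ([HA]₀ − [H⁺]) = (6.457e-03)² / (0.06 − 6.457e-03) = 7.79e-04.

K_a = 7.79e-04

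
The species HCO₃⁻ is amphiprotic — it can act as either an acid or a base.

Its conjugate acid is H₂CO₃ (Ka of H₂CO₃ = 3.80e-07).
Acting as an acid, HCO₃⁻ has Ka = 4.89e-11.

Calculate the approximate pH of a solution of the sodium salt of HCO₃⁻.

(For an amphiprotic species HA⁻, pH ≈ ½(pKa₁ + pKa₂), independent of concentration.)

pKa₁ = -log(3.80e-07) = 6.42; pKa₂ = -log(4.89e-11) = 10.31. For an amphiprotic species, pH ≈ ½(pKa₁ + pKa₂) = ½(6.42 + 10.31) = 8.37.

pH = 8.37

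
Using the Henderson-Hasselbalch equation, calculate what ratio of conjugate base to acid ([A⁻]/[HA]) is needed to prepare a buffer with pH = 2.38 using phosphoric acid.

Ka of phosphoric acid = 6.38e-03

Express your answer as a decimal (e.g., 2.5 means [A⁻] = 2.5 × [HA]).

pKa = -log(6.38e-03) = 2.1952. pH = pKa + log([A⁻]/[HA]), so log([A⁻]/[HA]) = pH − pKa = 2.38 − 2.1952 = 0.1848. [A⁻]/[HA] = 10^(0.1848) = 1.53

[A⁻]/[HA] = 1.53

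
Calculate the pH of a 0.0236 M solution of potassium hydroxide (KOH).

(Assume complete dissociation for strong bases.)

[OH⁻] = 0.0236 M for strong base. pOH = -log[OH⁻] = 1.63, pH = 14 - pOH

pH = 12.37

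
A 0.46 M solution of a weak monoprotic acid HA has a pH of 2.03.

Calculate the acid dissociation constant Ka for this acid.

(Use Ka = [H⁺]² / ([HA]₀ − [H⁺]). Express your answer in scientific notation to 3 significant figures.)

[H⁺] = 10^(−pH) = 10^(−2.03) = 9.333e-03 M. For HA ⇌ H⁺ + A⁻, Ka = [H⁺][A⁻]/[HA] = [H⁺]² / ([HA]₀ − [H⁺]) = (9.333e-03)² / (0.46 − 9.333e-03) = 1.93e-04.

K_a = 1.93e-04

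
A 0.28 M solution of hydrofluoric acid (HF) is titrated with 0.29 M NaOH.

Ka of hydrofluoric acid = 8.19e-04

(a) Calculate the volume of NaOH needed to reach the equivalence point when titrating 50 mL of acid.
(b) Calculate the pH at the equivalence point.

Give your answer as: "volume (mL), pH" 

moles acid = 0.28 × 50/1000 = 0.014 mol; V_base = moles/0.29 × 1000 = 48.3 mL. At equivalence only the conjugate base is present: [A⁻] = 0.014/0.098 = 1.4246e-01 M. Kb = Kw/Ka = 1.22e-11; [OH⁻] = √(Kb × [A⁻]) = 1.3189e-06; pOH = 5.88; pH = 14 - pOH = 8.12.

V = 48.3 mL, pH = 8.12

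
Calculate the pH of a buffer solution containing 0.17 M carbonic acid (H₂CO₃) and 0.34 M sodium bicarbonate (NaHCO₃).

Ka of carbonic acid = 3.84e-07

pKa = -log(3.84e-07) = 6.42. pH = pKa + log([A⁻]/[HA]) = 6.42 + log(0.34/0.17)

pH = 6.72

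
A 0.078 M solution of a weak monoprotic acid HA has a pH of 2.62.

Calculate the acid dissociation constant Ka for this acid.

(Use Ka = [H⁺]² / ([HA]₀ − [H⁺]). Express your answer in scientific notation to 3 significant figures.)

[H⁺] = 10^(−pH) = 10^(−2.62) = 2.399e-03 M. For HA ⇌ H⁺ + A⁻, Ka = [H⁺][A⁻]/[HA] = [H⁺]² / ([HA]₀ − [H⁺]) = (2.399e-03)² / (0.078 − 2.399e-03) = 7.61e-05.

K_a = 7.61e-05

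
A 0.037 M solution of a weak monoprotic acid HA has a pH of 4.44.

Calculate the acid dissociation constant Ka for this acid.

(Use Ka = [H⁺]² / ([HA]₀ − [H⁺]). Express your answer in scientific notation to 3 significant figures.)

[H⁺] = 10^(−pH) = 10^(−4.44) = 3.631e-05 M. For HA ⇌ H⁺ + A⁻, Ka = [H⁺][A⁻]/[HA] = [H⁺]² / ([HA]₀ − [H⁺]) = (3.631e-05)² / (0.037 − 3.631e-05) = 3.57e-08.

K_a = 3.57e-08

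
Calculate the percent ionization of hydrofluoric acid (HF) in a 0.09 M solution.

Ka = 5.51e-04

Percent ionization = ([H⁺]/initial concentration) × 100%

Using Ka equilibrium: x² + Ka×x - Ka×C = 0. Solving: [H⁺] = 6.7719e-03. Percent = (6.7719e-03/0.09) × 100

Percent ionization = 7.52%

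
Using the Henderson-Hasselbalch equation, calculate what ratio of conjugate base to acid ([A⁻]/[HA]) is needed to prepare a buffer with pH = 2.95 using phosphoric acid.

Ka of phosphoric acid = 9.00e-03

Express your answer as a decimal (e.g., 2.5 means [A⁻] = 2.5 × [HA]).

pKa = -log(9.00e-03) = 2.0458. pH = pKa + log([A⁻]/[HA]), so log([A⁻]/[HA]) = pH − pKa = 2.95 − 2.0458 = 0.9042. [A⁻]/[HA] = 10^(0.9042) = 8.02

[A⁻]/[HA] = 8.02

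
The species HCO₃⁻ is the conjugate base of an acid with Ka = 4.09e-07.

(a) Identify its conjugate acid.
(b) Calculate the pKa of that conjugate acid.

(a) The conjugate acid is formed by adding one H⁺ to HCO₃⁻, giving H₂CO₃. (b) pKa = -log(Ka) = -log(4.09e-07) = 6.39.

Conjugate acid: H₂CO₃; pK_a = 6.39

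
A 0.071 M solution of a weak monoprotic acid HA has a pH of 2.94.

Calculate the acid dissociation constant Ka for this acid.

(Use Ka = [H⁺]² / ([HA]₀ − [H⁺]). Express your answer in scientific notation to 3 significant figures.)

[H⁺] = 10^(−pH) = 10^(−2.94) = 1.148e-03 M. For HA ⇌ H⁺ + A⁻, Ka = [H⁺][A⁻]/[HA] = [H⁺]² / ([HA]₀ − [H⁺]) = (1.148e-03)² / (0.071 − 1.148e-03) = 1.89e-05.

K_a = 1.89e-05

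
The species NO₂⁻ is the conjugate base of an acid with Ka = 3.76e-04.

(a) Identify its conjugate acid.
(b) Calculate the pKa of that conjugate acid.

(a) The conjugate acid is formed by adding one H⁺ to NO₂⁻, giving HNO₂. (b) pKa = -log(Ka) = -log(3.76e-04) = 3.42.

Conjugate acid: HNO₂; pK_a = 3.42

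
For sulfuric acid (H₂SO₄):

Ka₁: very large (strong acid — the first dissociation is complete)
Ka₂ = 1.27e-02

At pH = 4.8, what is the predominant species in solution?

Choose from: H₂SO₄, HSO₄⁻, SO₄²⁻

The first dissociation is complete, so H₂SO₄ itself is never the predominant species in water; pKa₂ = -log(1.27e-02) = 1.90. For a polyprotic acid the predominant species crosses at each pKa: below pKa_n the protonated form dominates, above it the deprotonated form does. At pH = 4.8, the predominant species is SO₄²⁻.

SO₄²⁻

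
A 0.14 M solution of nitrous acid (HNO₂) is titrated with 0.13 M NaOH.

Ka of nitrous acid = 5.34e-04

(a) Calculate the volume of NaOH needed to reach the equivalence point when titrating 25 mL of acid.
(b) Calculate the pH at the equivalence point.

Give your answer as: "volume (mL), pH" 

moles acid = 0.14 × 25/1000 = 0.0035 mol; V_base = moles/0.13 × 1000 = 26.9 mL. At equivalence only the conjugate base is present: [A⁻] = 0.0035/0.052 = 6.7407e-02 M. Kb = Kw/Ka = 1.87e-11; [OH⁻] = √(Kb × [A⁻]) = 1.1235e-06; pOH = 5.95; pH = 14 - pOH = 8.05.

V = 26.9 mL, pH = 8.05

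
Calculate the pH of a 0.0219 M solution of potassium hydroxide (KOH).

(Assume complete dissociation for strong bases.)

[OH⁻] = 0.0219 M for strong base. pOH = -log[OH⁻] = 1.66, pH = 14 - pOH

pH = 12.34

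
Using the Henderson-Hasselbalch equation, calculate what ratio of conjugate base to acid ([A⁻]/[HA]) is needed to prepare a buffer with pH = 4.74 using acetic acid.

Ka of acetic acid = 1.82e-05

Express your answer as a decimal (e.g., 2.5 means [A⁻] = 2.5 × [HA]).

pKa = -log(1.82e-05) = 4.7399. pH = pKa + log([A⁻]/[HA]), so log([A⁻]/[HA]) = pH − pKa = 4.74 − 4.7399 = 0.0001. [A⁻]/[HA] = 10^(0.0001) = 1.00

[A⁻]/[HA] = 1.00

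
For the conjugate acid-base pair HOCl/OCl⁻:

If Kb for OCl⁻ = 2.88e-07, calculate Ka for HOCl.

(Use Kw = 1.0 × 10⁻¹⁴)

For a conjugate pair Ka × Kb = Kw, so Ka = Kw/Kb = 1.0 × 10⁻¹⁴ / 2.88e-07 = 3.47e-08.

K_a = 3.47e-08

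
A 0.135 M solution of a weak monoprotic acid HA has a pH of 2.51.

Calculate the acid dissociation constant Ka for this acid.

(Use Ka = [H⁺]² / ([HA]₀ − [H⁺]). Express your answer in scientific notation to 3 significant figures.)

[H⁺] = 10^(−pH) = 10^(−2.51) = 3.090e-03 M. For HA ⇌ H⁺ + A⁻, Ka = [H⁺][A⁻]/[HA] = [H⁺]² / ([HA]₀ − [H⁺]) = (3.090e-03)² / (0.135 − 3.090e-03) = 7.24e-05.

K_a = 7.24e-05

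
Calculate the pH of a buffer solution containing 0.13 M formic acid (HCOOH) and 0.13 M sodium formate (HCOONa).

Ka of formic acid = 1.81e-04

pKa = -log(1.81e-04) = 3.74. pH = pKa + log([A⁻]/[HA]) = 3.74 + log(0.13/0.13)

pH = 3.74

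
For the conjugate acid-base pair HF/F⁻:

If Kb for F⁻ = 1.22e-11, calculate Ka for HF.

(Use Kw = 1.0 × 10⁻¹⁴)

For a conjugate pair Ka × Kb = Kw, so Ka = Kw/Kb = 1.0 × 10⁻¹⁴ / 1.22e-11 = 8.20e-04.

K_a = 8.20e-04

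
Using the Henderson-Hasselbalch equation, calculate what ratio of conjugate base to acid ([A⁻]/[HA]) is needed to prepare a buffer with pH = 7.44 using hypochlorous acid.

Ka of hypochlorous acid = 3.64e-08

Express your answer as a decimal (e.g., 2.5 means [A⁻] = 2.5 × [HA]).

pKa = -log(3.64e-08) = 7.4389. pH = pKa + log([A⁻]/[HA]), so log([A⁻]/[HA]) = pH − pKa = 7.44 − 7.4389 = 0.0011. [A⁻]/[HA] = 10^(0.0011) = 1.00

[A⁻]/[HA] = 1.00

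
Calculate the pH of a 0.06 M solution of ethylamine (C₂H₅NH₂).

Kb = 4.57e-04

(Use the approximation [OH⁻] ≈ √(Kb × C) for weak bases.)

[OH⁻] = √(Kb × C) = √(4.57e-04 × 0.06) = 5.2364e-03. pOH = 2.28, pH = 14 - pOH

pH = 11.72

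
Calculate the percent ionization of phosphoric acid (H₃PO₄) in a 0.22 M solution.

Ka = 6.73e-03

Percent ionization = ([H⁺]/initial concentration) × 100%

Using Ka equilibrium: x² + Ka×x - Ka×C = 0. Solving: [H⁺] = 3.5260e-02. Percent = (3.5260e-02/0.22) × 100

Percent ionization = 16%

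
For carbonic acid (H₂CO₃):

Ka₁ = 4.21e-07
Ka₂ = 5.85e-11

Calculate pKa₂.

pKa₂ = -log(Ka₂) = -log(5.85e-11) = 10.23.

pK_{a2} = 10.23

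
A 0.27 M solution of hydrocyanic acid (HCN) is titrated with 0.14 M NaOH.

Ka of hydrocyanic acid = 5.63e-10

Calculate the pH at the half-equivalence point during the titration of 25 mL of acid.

At half-equivalence [HA] = [A⁻], so Henderson-Hasselbalch gives pH = pKa = -log(5.63e-10) = 9.25.

pH = pKa = 9.25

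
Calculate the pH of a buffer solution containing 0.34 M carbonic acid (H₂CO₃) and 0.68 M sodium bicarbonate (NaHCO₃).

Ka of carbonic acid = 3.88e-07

pKa = -log(3.88e-07) = 6.41. pH = pKa + log([A⁻]/[HA]) = 6.41 + log(0.68/0.34)

pH = 6.71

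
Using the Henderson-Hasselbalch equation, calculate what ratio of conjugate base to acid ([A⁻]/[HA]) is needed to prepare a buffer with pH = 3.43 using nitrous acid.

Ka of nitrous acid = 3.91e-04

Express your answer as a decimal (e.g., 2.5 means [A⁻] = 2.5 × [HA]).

pKa = -log(3.91e-04) = 3.4078. pH = pKa + log([A⁻]/[HA]), so log([A⁻]/[HA]) = pH − pKa = 3.43 − 3.4078 = 0.0222. [A⁻]/[HA] = 10^(0.0222) = 1.05

[A⁻]/[HA] = 1.05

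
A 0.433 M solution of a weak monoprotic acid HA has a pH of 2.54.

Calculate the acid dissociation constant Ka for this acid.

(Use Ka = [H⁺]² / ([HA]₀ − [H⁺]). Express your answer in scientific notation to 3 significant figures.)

[H⁺] = 10^(−pH) = 10^(−2.54) = 2.884e-03 M. For HA ⇌ H⁺ + A⁻, Ka = [H⁺][A⁻]/[HA] = [H⁺]² / ([HA]₀ − [H⁺]) = (2.884e-03)² / (0.433 − 2.884e-03) = 1.93e-05.

K_a = 1.93e-05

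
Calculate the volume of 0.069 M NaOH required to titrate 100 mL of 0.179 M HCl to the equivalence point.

At equivalence: moles acid = moles base. moles HCl = 0.179 × 100/1000 = 0.0179 mol. V_base = moles / 0.069 × 1000 = 259.4 mL.

V_{base} = 259.4 mL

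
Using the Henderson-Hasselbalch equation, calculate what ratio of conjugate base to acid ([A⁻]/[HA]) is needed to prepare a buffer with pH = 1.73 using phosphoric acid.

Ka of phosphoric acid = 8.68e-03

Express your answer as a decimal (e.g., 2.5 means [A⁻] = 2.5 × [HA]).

pKa = -log(8.68e-03) = 2.0615. pH = pKa + log([A⁻]/[HA]), so log([A⁻]/[HA]) = pH − pKa = 1.73 − 2.0615 = -0.3315. [A⁻]/[HA] = 10^(-0.3315) = 0.466

[A⁻]/[HA] = 0.466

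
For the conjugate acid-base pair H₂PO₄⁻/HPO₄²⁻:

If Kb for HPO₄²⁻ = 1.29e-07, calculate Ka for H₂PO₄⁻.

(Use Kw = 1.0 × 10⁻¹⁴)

For a conjugate pair Ka × Kb = Kw, so Ka = Kw/Kb = 1.0 × 10⁻¹⁴ / 1.29e-07 = 7.75e-08.

K_a = 7.75e-08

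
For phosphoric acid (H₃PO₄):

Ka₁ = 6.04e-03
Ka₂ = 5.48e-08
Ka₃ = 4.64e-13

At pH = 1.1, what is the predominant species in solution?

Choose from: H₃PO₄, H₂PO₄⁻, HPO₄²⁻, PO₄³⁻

pKa₁ = 2.22, pKa₂ = 7.26, pKa₃ = 12.33. For a polyprotic acid the predominant species crosses at each pKa: below pKa_n the protonated form dominates, above it the deprotonated form does. At pH = 1.1, the predominant species is H₃PO₄.

H₃PO₄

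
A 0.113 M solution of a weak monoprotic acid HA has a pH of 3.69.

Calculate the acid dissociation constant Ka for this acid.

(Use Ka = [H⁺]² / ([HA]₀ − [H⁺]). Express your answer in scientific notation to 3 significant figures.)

[H⁺] = 10^(−pH) = 10^(−3.69) = 2.042e-04 M. For HA ⇌ H⁺ + A⁻, Ka = [H⁺][A⁻]/[HA] = [H⁺]² / ([HA]₀ − [H⁺]) = (2.042e-04)² / (0.113 − 2.042e-04) = 3.70e-07.

K_a = 3.70e-07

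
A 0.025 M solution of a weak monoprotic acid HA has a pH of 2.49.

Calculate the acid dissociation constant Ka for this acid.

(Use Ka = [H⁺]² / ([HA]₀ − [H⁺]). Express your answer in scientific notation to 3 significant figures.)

[H⁺] = 10^(−pH) = 10^(−2.49) = 3.236e-03 M. For HA ⇌ H⁺ + A⁻, Ka = [H⁺][A⁻]/[HA] = [H⁺]² / ([HA]₀ − [H⁺]) = (3.236e-03)² / (0.025 − 3.236e-03) = 4.81e-04.

K_a = 4.81e-04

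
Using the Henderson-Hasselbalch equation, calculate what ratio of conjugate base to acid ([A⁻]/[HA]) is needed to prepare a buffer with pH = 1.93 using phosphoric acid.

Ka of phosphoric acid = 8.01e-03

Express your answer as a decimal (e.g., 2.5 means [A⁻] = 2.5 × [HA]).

pKa = -log(8.01e-03) = 2.0964. pH = pKa + log([A⁻]/[HA]), so log([A⁻]/[HA]) = pH − pKa = 1.93 − 2.0964 = -0.1664. [A⁻]/[HA] = 10^(-0.1664) = 0.682

[A⁻]/[HA] = 0.682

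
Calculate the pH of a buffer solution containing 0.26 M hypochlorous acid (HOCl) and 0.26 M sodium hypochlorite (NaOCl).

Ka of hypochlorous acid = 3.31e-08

pKa = -log(3.31e-08) = 7.48. pH = pKa + log([A⁻]/[HA]) = 7.48 + log(0.26/0.26)

pH = 7.48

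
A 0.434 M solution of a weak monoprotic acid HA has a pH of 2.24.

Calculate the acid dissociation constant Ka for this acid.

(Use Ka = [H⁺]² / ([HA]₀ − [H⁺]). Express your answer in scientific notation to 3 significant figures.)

[H⁺] = 10^(−pH) = 10^(−2.24) = 5.754e-03 M. For HA ⇌ H⁺ + A⁻, Ka = [H⁺][A⁻]/[HA] = [H⁺]² / ([HA]₀ − [H⁺]) = (5.754e-03)² / (0.434 − 5.754e-03) = 7.73e-05.

K_a = 7.73e-05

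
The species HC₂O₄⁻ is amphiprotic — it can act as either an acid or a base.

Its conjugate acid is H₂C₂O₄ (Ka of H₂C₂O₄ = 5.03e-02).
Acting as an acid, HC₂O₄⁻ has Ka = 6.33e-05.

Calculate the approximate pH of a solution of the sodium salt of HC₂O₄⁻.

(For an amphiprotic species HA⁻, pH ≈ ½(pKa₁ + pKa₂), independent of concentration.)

pKa₁ = -log(5.03e-02) = 1.30; pKa₂ = -log(6.33e-05) = 4.20. For an amphiprotic species, pH ≈ ½(pKa₁ + pKa₂) = ½(1.30 + 4.20) = 2.75.

pH = 2.75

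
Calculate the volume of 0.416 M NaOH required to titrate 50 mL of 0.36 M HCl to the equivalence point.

At equivalence: moles acid = moles base. moles HCl = 0.36 × 50/1000 = 0.018 mol. V_base = moles / 0.416 × 1000 = 43.3 mL.

V_{base} = 43.3 mL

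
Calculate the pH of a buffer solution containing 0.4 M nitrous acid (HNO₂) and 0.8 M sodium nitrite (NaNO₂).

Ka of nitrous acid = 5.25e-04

pKa = -log(5.25e-04) = 3.28. pH = pKa + log([A⁻]/[HA]) = 3.28 + log(0.8/0.4)

pH = 3.58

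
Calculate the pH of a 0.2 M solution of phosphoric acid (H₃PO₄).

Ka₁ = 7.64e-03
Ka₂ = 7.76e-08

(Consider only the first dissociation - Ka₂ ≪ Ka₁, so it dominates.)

First dissociation dominates. From Ka₁ = [H⁺][HA⁻]/[H₂A], x² + Ka₁·x − Ka₁·C = 0 with C = 0.2 M and Ka₁ = 7.64e-03. Solving: [H⁺] = (−Ka₁ + √(Ka₁² + 4·Ka₁·C)) / 2 = 3.5456e-02 M. pH = -log(3.5456e-02) = 1.45.

pH = 1.45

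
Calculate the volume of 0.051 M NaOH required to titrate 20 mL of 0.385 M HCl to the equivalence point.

At equivalence: moles acid = moles base. moles HCl = 0.385 × 20/1000 = 0.0077 mol. V_base = moles / 0.051 × 1000 = 151.0 mL.

V_{base} = 151.0 mL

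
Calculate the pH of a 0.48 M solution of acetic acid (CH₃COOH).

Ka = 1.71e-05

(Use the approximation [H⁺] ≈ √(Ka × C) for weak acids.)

[H⁺] = √(Ka × C) = √(1.71e-05 × 0.48) = 2.8650e-03. pH = -log(2.8650e-03)

pH = 2.54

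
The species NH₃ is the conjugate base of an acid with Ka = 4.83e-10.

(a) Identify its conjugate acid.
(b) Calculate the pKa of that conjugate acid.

(a) The conjugate acid is formed by adding one H⁺ to NH₃, giving NH₄⁺. (b) pKa = -log(Ka) = -log(4.83e-10) = 9.32.

Conjugate acid: NH₄⁺; pK_a = 9.32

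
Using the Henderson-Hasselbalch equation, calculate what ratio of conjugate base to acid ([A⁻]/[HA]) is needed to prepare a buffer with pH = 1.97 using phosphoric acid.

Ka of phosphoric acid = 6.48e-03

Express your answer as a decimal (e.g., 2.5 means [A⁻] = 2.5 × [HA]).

pKa = -log(6.48e-03) = 2.1884. pH = pKa + log([A⁻]/[HA]), so log([A⁻]/[HA]) = pH − pKa = 1.97 − 2.1884 = -0.2184. [A⁻]/[HA] = 10^(-0.2184) = 0.605

[A⁻]/[HA] = 0.605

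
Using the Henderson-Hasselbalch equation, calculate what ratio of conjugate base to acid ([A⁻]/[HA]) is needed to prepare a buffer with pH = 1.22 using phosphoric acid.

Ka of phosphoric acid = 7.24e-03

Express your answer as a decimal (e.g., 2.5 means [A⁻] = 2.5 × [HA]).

pKa = -log(7.24e-03) = 2.1403. pH = pKa + log([A⁻]/[HA]), so log([A⁻]/[HA]) = pH − pKa = 1.22 − 2.1403 = -0.9203. [A⁻]/[HA] = 10^(-0.9203) = 0.120

[A⁻]/[HA] = 0.120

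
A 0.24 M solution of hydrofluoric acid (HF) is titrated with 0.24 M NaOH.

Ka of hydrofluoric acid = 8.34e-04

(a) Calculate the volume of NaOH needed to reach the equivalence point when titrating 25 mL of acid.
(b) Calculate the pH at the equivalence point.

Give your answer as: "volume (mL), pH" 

moles acid = 0.24 × 25/1000 = 0.006 mol; V_base = moles/0.24 × 1000 = 25.0 mL. At equivalence only the conjugate base is present: [A⁻] = 0.006/0.050 = 1.2000e-01 M. Kb = Kw/Ka = 1.20e-11; [OH⁻] = √(Kb × [A⁻]) = 1.1995e-06; pOH = 5.92; pH = 14 - pOH = 8.08.

V = 25.0 mL, pH = 8.08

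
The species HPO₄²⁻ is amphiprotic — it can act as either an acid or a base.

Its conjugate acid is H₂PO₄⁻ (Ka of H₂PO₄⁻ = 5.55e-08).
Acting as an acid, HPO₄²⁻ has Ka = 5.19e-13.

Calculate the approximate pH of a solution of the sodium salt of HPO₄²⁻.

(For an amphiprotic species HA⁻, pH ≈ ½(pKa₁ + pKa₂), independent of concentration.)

pKa₁ = -log(5.55e-08) = 7.26; pKa₂ = -log(5.19e-13) = 12.28. For an amphiprotic species, pH ≈ ½(pKa₁ + pKa₂) = ½(7.26 + 12.28) = 9.77.

pH = 9.77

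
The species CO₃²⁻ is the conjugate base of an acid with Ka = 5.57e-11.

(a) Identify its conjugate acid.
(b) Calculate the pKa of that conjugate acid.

(a) The conjugate acid is formed by adding one H⁺ to CO₃²⁻, giving HCO₃⁻. (b) pKa = -log(Ka) = -log(5.57e-11) = 10.25.

Conjugate acid: HCO₃⁻; pK_a = 10.25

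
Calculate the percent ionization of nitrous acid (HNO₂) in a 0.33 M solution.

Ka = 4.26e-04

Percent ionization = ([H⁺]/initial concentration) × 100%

Using Ka equilibrium: x² + Ka×x - Ka×C = 0. Solving: [H⁺] = 1.1646e-02. Percent = (1.1646e-02/0.33) × 100

Percent ionization = 3.53%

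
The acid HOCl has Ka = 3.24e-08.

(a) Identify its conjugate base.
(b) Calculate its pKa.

(a) The conjugate base is formed by removing one H⁺ from HOCl, giving OCl⁻. (b) pKa = -log(Ka) = -log(3.24e-08) = 7.49.

Conjugate base: OCl⁻; pK_a = 7.49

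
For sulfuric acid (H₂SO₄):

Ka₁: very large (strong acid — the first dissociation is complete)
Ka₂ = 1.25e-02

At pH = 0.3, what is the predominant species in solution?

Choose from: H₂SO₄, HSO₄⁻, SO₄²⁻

The first dissociation is complete, so H₂SO₄ itself is never the predominant species in water; pKa₂ = -log(1.25e-02) = 1.90. For a polyprotic acid the predominant species crosses at each pKa: below pKa_n the protonated form dominates, above it the deprotonated form does. At pH = 0.3, the predominant species is HSO₄⁻.

HSO₄⁻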